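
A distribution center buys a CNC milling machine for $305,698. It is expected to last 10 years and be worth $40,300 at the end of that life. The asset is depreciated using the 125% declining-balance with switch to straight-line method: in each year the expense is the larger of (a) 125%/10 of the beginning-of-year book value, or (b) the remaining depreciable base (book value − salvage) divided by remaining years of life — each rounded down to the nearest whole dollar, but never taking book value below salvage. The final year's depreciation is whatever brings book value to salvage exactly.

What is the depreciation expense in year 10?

Depreciable base = $305,698 − $40,300 = $265,398.
Year 1: DB = ⌊$305,698 × 125%/10⌋ = $38,212; SL = ⌊$265,398/10⌋ = $26,539 → take DB $38,212. Book value $267,486.
Year 2: DB = ⌊$267,486 × 125%/10⌋ = $33,435; SL = ⌊$227,186/9⌋ = $25,242 → take DB $33,435. Book value $234,051.
Year 3: DB = ⌊$234,051 × 125%/10⌋ = $29,256; SL = ⌊$193,751/8⌋ = $24,218 → take DB $29,256. Book value $204,795.
Year 4: DB = ⌊$204,795 × 125%/10⌋ = $25,599; SL = ⌊$164,495/7⌋ = $23,499 → take DB $25,599. Book value $179,196.
Year 5: DB = ⌊$179,196 × 125%/10⌋ = $22,399; SL = ⌊$138,896/6⌋ = $23,149 → take SL $23,149. Book value $156,047.
Year 6: DB = ⌊$156,047 × 125%/10⌋ = $19,505; SL = ⌊$115,747/5⌋ = $23,149 → take SL $23,149. Book value $132,898.
Year 7: DB = ⌊$132,898 × 125%/10⌋ = $16,612; SL = ⌊$92,598/4⌋ = $23,149 → take SL $23,149. Book value $109,749.
Year 8: DB = ⌊$109,749 × 125%/10⌋ = $13,718; SL = ⌊$69,449/3⌋ = $23,149 → take SL $23,149. Book value $86,600.
Year 9: DB = ⌊$86,600 × 125%/10⌋ = $10,825; SL = ⌊$46,300/2⌋ = $23,150 → take SL $23,150. Book value $63,450.
Year 10 (final): $63,450 − $40,300 = $23,150. Book value $40,300.

$23,150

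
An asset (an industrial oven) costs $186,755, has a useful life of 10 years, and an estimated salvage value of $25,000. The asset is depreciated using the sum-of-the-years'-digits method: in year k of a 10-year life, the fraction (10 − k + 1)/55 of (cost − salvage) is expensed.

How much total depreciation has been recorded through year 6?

$132,345

Depreciable base = $186,755 − $25,000 = $161,755.
Sum of the years' digits = 10+9+8+7+6+5+4+3+2+1 = 55.
Year 1: $161,755 × 10/55 = $29,410. Book value $157,345.
Year 2: $161,755 × 9/55 = $26,469. Book value $130,876.
Year 3: $161,755 × 8/55 = $23,528. Book value $107,348.
Year 4: $161,755 × 7/55 = $20,587. Book value $86,761.
Year 5: $161,755 × 6/55 = $17,646. Book value $69,115.
Year 6: $161,755 × 5/55 = $14,705. Book value $54,410.
Accumulated through year 6 = $186,755 − $54,410 = $132,345.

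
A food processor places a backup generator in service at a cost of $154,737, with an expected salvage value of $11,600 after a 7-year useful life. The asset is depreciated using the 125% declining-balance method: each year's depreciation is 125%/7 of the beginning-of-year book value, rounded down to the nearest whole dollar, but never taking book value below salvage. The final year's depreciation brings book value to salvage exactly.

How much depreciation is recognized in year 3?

$18,644

Depreciable base = $154,737 − $11,600 = $143,137.
Year 1: ⌊$154,737 × 125%/7⌋ = $27,631. Book value $127,106.
Year 2: ⌊$127,106 × 125%/7⌋ = $22,697. Book value $104,409.
Year 3: ⌊$104,409 × 125%/7⌋ = $18,644. Book value $85,765.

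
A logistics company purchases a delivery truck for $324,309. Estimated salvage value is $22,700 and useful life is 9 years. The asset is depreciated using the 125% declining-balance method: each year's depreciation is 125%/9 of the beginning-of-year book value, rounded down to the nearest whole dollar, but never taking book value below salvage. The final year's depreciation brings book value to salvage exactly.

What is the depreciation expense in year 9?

Depreciable base = $324,309 − $22,700 = $301,609.
Year 1: ⌊$324,309 × 125%/9⌋ = $45,042. Book value $279,267.
Year 2: ⌊$279,267 × 125%/9⌋ = $38,787. Book value $240,480.
Year 3: ⌊$240,480 × 125%/9⌋ = $33,400. Book value $207,080.
Year 4: ⌊$207,080 × 125%/9⌋ = $28,761. Book value $178,319.
Year 5: ⌊$178,319 × 125%/9⌋ = $24,766. Book value $153,553.
Year 6: ⌊$153,553 × 125%/9⌋ = $21,326. Book value $132,227.
Year 7: ⌊$132,227 × 125%/9⌋ = $18,364. Book value $113,863.
Year 8: ⌊$113,863 × 125%/9⌋ = $15,814. Book value $98,049.
Year 9 (final): $98,049 − $22,700 = $75,349. Book value $22,700.

$75,349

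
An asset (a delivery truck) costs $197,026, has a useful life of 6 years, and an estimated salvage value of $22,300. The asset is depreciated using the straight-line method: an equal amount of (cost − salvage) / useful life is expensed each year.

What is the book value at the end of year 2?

Depreciable base = $197,026 − $22,300 = $174,726.
Annual expense = $174,726 / 6 = $29,121.
End of year 1: book value $167,905.
End of year 2: book value $138,784.

$138,784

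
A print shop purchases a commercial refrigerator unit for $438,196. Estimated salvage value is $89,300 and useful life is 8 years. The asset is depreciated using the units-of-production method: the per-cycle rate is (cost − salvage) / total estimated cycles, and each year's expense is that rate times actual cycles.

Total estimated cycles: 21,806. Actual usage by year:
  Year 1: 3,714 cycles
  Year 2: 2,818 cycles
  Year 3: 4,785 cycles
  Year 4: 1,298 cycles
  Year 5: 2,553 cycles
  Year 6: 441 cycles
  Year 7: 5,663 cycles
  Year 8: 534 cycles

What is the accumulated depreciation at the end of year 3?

Depreciable base = $438,196 − $89,300 = $348,896.
Rate = $348,896 / 21,806 cycles = $16 per cycle.
Year 1: 3,714 × $16 = $59,424. Book value $378,772.
Year 2: 2,818 × $16 = $45,088. Book value $333,684.
Year 3: 4,785 × $16 = $76,560. Book value $257,124.
Accumulated through year 3 = $438,196 − $257,124 = $181,072.

$181,072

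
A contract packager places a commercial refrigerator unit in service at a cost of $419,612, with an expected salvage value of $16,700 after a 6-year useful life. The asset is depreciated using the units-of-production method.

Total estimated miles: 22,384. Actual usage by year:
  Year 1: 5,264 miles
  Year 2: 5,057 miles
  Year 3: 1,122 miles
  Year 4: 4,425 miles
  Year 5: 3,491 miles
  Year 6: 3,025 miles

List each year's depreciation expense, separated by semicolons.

Depreciable base = $419,612 − $16,700 = $402,912.
Rate = $402,912 / 22,384 miles = $18 per mile.
Year 1: 5,264 × $18 = $94,752. Book value $324,860.
Year 2: 5,057 × $18 = $91,026. Book value $233,834.
Year 3: 1,122 × $18 = $20,196. Book value $213,638.
Year 4: 4,425 × $18 = $79,650. Book value $133,988.
Year 5: 3,491 × $18 = $62,838. Book value $71,150.
Year 6: 3,025 × $18 = $54,450. Book value $16,700.

$94,752; $91,026; $20,196; $79,650; $62,838; $54,450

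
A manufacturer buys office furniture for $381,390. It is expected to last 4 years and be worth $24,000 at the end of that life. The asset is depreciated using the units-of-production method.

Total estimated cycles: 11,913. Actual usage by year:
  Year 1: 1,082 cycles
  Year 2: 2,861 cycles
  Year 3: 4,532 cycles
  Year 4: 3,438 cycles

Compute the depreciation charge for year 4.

Depreciable base = $381,390 − $24,000 = $357,390.
Rate = $357,390 / 11,913 cycles = $30 per cycle.
Year 1: 1,082 × $30 = $32,460. Book value $348,930.
Year 2: 2,861 × $30 = $85,830. Book value $263,100.
Year 3: 4,532 × $30 = $135,960. Book value $127,140.
Year 4: 3,438 × $30 = $103,140. Book value $24,000.

$103,140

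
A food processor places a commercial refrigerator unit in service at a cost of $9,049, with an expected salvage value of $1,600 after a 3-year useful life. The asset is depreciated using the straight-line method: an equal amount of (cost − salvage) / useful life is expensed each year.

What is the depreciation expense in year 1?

$2,483

Depreciable base = $9,049 − $1,600 = $7,449.
Annual expense = $7,449 / 3 = $2,483.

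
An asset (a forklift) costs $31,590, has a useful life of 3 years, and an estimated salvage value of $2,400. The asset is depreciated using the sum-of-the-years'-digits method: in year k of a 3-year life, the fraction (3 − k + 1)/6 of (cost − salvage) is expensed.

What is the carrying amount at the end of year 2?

$7,265

Depreciable base = $31,590 − $2,400 = $29,190.
Sum of the years' digits = 3+2+1 = 6.
Year 1: $29,190 × 3/6 = $14,595. Book value $16,995.
Year 2: $29,190 × 2/6 = $9,730. Book value $7,265.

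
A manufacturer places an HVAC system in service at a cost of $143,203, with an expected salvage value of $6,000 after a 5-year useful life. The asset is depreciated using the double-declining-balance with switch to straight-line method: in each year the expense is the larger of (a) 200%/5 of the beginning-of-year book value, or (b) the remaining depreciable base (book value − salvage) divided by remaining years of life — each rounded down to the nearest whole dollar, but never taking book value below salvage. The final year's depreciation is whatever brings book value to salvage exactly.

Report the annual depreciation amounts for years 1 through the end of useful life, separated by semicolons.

Depreciable base = $143,203 − $6,000 = $137,203.
Year 1: DB = ⌊$143,203 × 200%/5⌋ = $57,281; SL = ⌊$137,203/5⌋ = $27,440 → take DB $57,281. Book value $85,922.
Year 2: DB = ⌊$85,922 × 200%/5⌋ = $34,368; SL = ⌊$79,922/4⌋ = $19,980 → take DB $34,368. Book value $51,554.
Year 3: DB = ⌊$51,554 × 200%/5⌋ = $20,621; SL = ⌊$45,554/3⌋ = $15,184 → take DB $20,621. Book value $30,933.
Year 4: DB = ⌊$30,933 × 200%/5⌋ = $12,373; SL = ⌊$24,933/2⌋ = $12,466 → take SL $12,466. Book value $18,467.
Year 5 (final): $18,467 − $6,000 = $12,467. Book value $6,000.

$57,281; $34,368; $20,621; $12,466; $12,467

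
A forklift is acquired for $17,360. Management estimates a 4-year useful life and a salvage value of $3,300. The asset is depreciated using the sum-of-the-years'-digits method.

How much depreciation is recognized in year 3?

Depreciable base = $17,360 − $3,300 = $14,060.
Sum of the years' digits = 4+3+2+1 = 10.
Year 1: $14,060 × 4/10 = $5,624. Book value $11,736.
Year 2: $14,060 × 3/10 = $4,218. Book value $7,518.
Year 3: $14,060 × 2/10 = $2,812. Book value $4,706.

$2,812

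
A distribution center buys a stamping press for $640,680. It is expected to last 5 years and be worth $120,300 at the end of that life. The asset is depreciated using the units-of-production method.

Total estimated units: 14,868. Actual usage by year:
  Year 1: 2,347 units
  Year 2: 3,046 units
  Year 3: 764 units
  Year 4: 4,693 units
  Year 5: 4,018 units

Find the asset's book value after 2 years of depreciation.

$451,925

Depreciable base = $640,680 − $120,300 = $520,380.
Rate = $520,380 / 14,868 units = $35 per unit.
Year 1: 2,347 × $35 = $82,145. Book value $558,535.
Year 2: 3,046 × $35 = $106,610. Book value $451,925.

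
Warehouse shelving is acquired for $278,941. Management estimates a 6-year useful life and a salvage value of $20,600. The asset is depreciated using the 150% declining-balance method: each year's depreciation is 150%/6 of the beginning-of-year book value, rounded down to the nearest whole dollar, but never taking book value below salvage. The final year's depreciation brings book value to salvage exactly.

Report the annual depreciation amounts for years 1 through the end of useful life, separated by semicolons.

Depreciable base = $278,941 − $20,600 = $258,341.
Year 1: ⌊$278,941 × 150%/6⌋ = $69,735. Book value $209,206.
Year 2: ⌊$209,206 × 150%/6⌋ = $52,301. Book value $156,905.
Year 3: ⌊$156,905 × 150%/6⌋ = $39,226. Book value $117,679.
Year 4: ⌊$117,679 × 150%/6⌋ = $29,419. Book value $88,260.
Year 5: ⌊$88,260 × 150%/6⌋ = $22,065. Book value $66,195.
Year 6 (final): $66,195 − $20,600 = $45,595. Book value $20,600.

$69,735; $52,301; $39,226; $29,419; $22,065; $45,595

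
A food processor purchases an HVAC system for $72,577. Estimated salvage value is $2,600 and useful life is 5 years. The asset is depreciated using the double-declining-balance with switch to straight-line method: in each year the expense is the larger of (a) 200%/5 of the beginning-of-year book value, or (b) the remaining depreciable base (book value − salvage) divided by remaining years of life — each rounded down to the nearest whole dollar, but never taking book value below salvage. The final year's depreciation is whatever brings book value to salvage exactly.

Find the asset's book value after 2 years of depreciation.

Depreciable base = $72,577 − $2,600 = $69,977.
Year 1: DB = ⌊$72,577 × 200%/5⌋ = $29,030; SL = ⌊$69,977/5⌋ = $13,995 → take DB $29,030. Book value $43,547.
Year 2: DB = ⌊$43,547 × 200%/5⌋ = $17,418; SL = ⌊$40,947/4⌋ = $10,236 → take DB $17,418. Book value $26,129.

$26,129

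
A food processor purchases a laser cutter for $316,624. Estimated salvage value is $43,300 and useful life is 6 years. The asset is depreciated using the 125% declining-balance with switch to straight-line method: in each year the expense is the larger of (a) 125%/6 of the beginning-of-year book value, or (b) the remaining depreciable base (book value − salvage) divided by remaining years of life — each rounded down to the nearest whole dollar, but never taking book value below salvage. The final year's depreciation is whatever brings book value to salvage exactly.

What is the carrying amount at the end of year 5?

$81,233

Depreciable base = $316,624 − $43,300 = $273,324.
Year 1: DB = ⌊$316,624 × 125%/6⌋ = $65,963; SL = ⌊$273,324/6⌋ = $45,554 → take DB $65,963. Book value $250,661.
Year 2: DB = ⌊$250,661 × 125%/6⌋ = $52,221; SL = ⌊$207,361/5⌋ = $41,472 → take DB $52,221. Book value $198,440.
Year 3: DB = ⌊$198,440 × 125%/6⌋ = $41,341; SL = ⌊$155,140/4⌋ = $38,785 → take DB $41,341. Book value $157,099.
Year 4: DB = ⌊$157,099 × 125%/6⌋ = $32,728; SL = ⌊$113,799/3⌋ = $37,933 → take SL $37,933. Book value $119,166.
Year 5: DB = ⌊$119,166 × 125%/6⌋ = $24,826; SL = ⌊$75,866/2⌋ = $37,933 → take SL $37,933. Book value $81,233.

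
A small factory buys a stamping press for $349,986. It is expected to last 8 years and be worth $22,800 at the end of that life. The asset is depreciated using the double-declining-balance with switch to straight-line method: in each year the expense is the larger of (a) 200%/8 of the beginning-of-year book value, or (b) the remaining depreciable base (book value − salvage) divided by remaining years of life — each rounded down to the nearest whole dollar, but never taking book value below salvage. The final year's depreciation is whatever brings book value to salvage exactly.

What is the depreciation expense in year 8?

$19,746

Depreciable base = $349,986 − $22,800 = $327,186.
Year 1: DB = ⌊$349,986 × 200%/8⌋ = $87,496; SL = ⌊$327,186/8⌋ = $40,898 → take DB $87,496. Book value $262,490.
Year 2: DB = ⌊$262,490 × 200%/8⌋ = $65,622; SL = ⌊$239,690/7⌋ = $34,241 → take DB $65,622. Book value $196,868.
Year 3: DB = ⌊$196,868 × 200%/8⌋ = $49,217; SL = ⌊$174,068/6⌋ = $29,011 → take DB $49,217. Book value $147,651.
Year 4: DB = ⌊$147,651 × 200%/8⌋ = $36,912; SL = ⌊$124,851/5⌋ = $24,970 → take DB $36,912. Book value $110,739.
Year 5: DB = ⌊$110,739 × 200%/8⌋ = $27,684; SL = ⌊$87,939/4⌋ = $21,984 → take DB $27,684. Book value $83,055.
Year 6: DB = ⌊$83,055 × 200%/8⌋ = $20,763; SL = ⌊$60,255/3⌋ = $20,085 → take DB $20,763. Book value $62,292.
Year 7: DB = ⌊$62,292 × 200%/8⌋ = $15,573; SL = ⌊$39,492/2⌋ = $19,746 → take SL $19,746. Book value $42,546.
Year 8 (final): $42,546 − $22,800 = $19,746. Book value $22,800.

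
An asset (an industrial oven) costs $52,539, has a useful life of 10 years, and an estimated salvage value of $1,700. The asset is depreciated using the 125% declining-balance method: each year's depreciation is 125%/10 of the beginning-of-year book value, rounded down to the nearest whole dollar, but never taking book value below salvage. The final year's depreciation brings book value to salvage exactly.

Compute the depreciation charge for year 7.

Depreciable base = $52,539 − $1,700 = $50,839.
Year 1: ⌊$52,539 × 125%/10⌋ = $6,567. Book value $45,972.
Year 2: ⌊$45,972 × 125%/10⌋ = $5,746. Book value $40,226.
Year 3: ⌊$40,226 × 125%/10⌋ = $5,028. Book value $35,198.
Year 4: ⌊$35,198 × 125%/10⌋ = $4,399. Book value $30,799.
Year 5: ⌊$30,799 × 125%/10⌋ = $3,849. Book value $26,950.
Year 6: ⌊$26,950 × 125%/10⌋ = $3,368. Book value $23,582.
Year 7: ⌊$23,582 × 125%/10⌋ = $2,947. Book value $20,635.

$2,947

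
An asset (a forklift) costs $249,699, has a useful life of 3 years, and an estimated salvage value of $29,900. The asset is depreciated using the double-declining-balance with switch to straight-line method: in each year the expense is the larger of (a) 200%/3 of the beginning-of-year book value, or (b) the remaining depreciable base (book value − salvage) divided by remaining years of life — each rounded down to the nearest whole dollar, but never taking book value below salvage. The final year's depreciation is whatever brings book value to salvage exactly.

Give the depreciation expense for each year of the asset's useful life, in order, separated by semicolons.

$166,466; $53,333; $0

Depreciable base = $249,699 − $29,900 = $219,799.
Year 1: DB = ⌊$249,699 × 200%/3⌋ = $166,466; SL = ⌊$219,799/3⌋ = $73,266 → take DB $166,466. Book value $83,233.
Year 2: DB = ⌊$83,233 × 200%/3⌋ = $55,488; SL = ⌊$53,333/2⌋ = $26,666 → take DB $55,488, capped at $53,333. Book value $29,900.
Year 3 (final): $29,900 − $29,900 = $0. Book value $29,900.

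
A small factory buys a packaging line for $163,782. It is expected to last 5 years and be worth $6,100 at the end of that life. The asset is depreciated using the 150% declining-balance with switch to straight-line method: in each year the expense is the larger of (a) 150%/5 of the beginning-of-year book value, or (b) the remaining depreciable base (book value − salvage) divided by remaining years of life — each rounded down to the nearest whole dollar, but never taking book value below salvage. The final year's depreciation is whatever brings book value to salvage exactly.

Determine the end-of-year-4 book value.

$30,818

Depreciable base = $163,782 − $6,100 = $157,682.
Year 1: DB = ⌊$163,782 × 150%/5⌋ = $49,134; SL = ⌊$157,682/5⌋ = $31,536 → take DB $49,134. Book value $114,648.
Year 2: DB = ⌊$114,648 × 150%/5⌋ = $34,394; SL = ⌊$108,548/4⌋ = $27,137 → take DB $34,394. Book value $80,254.
Year 3: DB = ⌊$80,254 × 150%/5⌋ = $24,076; SL = ⌊$74,154/3⌋ = $24,718 → take SL $24,718. Book value $55,536.
Year 4: DB = ⌊$55,536 × 150%/5⌋ = $16,660; SL = ⌊$49,436/2⌋ = $24,718 → take SL $24,718. Book value $30,818.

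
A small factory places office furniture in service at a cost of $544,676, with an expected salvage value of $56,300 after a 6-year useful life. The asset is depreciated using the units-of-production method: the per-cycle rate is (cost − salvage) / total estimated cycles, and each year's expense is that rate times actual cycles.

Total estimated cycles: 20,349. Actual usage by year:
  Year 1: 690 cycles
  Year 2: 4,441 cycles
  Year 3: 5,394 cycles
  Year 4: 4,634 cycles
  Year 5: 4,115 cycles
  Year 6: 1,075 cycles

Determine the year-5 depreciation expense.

Depreciable base = $544,676 − $56,300 = $488,376.
Rate = $488,376 / 20,349 cycles = $24 per cycle.
Year 1: 690 × $24 = $16,560. Book value $528,116.
Year 2: 4,441 × $24 = $106,584. Book value $421,532.
Year 3: 5,394 × $24 = $129,456. Book value $292,076.
Year 4: 4,634 × $24 = $111,216. Book value $180,860.
Year 5: 4,115 × $24 = $98,760. Book value $82,100.

$98,760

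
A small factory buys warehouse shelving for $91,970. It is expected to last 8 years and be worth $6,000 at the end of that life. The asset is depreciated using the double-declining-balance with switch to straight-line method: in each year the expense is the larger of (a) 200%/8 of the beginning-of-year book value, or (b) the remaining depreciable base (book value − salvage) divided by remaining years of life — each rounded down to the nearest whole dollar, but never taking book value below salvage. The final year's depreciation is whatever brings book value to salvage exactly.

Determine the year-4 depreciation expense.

$9,700

Depreciable base = $91,970 − $6,000 = $85,970.
Year 1: DB = ⌊$91,970 × 200%/8⌋ = $22,992; SL = ⌊$85,970/8⌋ = $10,746 → take DB $22,992. Book value $68,978.
Year 2: DB = ⌊$68,978 × 200%/8⌋ = $17,244; SL = ⌊$62,978/7⌋ = $8,996 → take DB $17,244. Book value $51,734.
Year 3: DB = ⌊$51,734 × 200%/8⌋ = $12,933; SL = ⌊$45,734/6⌋ = $7,622 → take DB $12,933. Book value $38,801.
Year 4: DB = ⌊$38,801 × 200%/8⌋ = $9,700; SL = ⌊$32,801/5⌋ = $6,560 → take DB $9,700. Book value $29,101.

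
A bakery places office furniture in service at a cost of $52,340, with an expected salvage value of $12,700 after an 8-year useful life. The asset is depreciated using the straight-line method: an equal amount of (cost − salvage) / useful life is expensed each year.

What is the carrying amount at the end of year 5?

$27,565

Depreciable base = $52,340 − $12,700 = $39,640.
Annual expense = $39,640 / 8 = $4,955.
End of year 1: book value $47,385.
End of year 2: book value $42,430.
End of year 3: book value $37,475.
End of year 4: book value $32,520.
End of year 5: book value $27,565.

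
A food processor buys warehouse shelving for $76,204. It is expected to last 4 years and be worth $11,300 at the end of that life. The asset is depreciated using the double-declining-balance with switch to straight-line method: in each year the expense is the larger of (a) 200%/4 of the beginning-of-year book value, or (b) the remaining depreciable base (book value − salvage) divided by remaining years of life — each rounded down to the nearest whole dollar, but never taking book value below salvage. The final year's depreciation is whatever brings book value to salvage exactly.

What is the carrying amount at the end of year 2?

Depreciable base = $76,204 − $11,300 = $64,904.
Year 1: DB = ⌊$76,204 × 200%/4⌋ = $38,102; SL = ⌊$64,904/4⌋ = $16,226 → take DB $38,102. Book value $38,102.
Year 2: DB = ⌊$38,102 × 200%/4⌋ = $19,051; SL = ⌊$26,802/3⌋ = $8,934 → take DB $19,051. Book value $19,051.

$19,051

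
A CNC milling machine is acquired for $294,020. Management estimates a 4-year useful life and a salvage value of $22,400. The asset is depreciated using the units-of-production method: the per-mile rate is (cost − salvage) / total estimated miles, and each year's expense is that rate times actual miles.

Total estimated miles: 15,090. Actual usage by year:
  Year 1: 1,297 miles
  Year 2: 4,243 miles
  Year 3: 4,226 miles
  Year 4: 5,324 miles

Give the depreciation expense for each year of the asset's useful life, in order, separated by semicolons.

$23,346; $76,374; $76,068; $95,832

Depreciable base = $294,020 − $22,400 = $271,620.
Rate = $271,620 / 15,090 miles = $18 per mile.
Year 1: 1,297 × $18 = $23,346. Book value $270,674.
Year 2: 4,243 × $18 = $76,374. Book value $194,300.
Year 3: 4,226 × $18 = $76,068. Book value $118,232.
Year 4: 5,324 × $18 = $95,832. Book value $22,400.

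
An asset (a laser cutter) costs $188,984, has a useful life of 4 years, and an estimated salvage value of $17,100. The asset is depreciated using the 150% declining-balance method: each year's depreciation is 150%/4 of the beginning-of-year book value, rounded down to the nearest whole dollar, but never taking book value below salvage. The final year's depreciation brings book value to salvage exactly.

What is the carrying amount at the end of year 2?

Depreciable base = $188,984 − $17,100 = $171,884.
Year 1: ⌊$188,984 × 150%/4⌋ = $70,869. Book value $118,115.
Year 2: ⌊$118,115 × 150%/4⌋ = $44,293. Book value $73,822.

$73,822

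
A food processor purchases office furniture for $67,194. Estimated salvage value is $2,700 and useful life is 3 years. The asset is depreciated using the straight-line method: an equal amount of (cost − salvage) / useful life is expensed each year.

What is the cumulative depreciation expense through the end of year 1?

Depreciable base = $67,194 − $2,700 = $64,494.
Annual expense = $64,494 / 3 = $21,498.
End of year 1: book value $45,696.
Accumulated through year 1 = $67,194 − $45,696 = $21,498.

$21,498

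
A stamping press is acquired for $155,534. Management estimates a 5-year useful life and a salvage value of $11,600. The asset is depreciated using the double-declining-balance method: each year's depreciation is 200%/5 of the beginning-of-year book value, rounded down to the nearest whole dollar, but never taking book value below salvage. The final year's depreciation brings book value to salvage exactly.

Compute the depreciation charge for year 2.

$37,328

Depreciable base = $155,534 − $11,600 = $143,934.
Year 1: ⌊$155,534 × 200%/5⌋ = $62,213. Book value $93,321.
Year 2: ⌊$93,321 × 200%/5⌋ = $37,328. Book value $55,993.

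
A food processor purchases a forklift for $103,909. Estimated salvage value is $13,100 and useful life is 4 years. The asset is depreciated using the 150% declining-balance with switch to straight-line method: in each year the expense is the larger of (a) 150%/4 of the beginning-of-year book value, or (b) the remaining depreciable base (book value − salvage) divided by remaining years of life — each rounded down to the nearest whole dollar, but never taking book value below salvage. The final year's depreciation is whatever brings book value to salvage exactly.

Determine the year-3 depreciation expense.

$15,221

Depreciable base = $103,909 − $13,100 = $90,809.
Year 1: DB = ⌊$103,909 × 150%/4⌋ = $38,965; SL = ⌊$90,809/4⌋ = $22,702 → take DB $38,965. Book value $64,944.
Year 2: DB = ⌊$64,944 × 150%/4⌋ = $24,354; SL = ⌊$51,844/3⌋ = $17,281 → take DB $24,354. Book value $40,590.
Year 3: DB = ⌊$40,590 × 150%/4⌋ = $15,221; SL = ⌊$27,490/2⌋ = $13,745 → take DB $15,221. Book value $25,369.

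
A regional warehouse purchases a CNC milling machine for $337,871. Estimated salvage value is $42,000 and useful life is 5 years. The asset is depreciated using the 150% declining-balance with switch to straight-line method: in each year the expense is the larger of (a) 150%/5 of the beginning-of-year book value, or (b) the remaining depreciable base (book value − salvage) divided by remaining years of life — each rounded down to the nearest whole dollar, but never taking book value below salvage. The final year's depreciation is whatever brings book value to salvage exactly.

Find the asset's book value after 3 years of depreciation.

Depreciable base = $337,871 − $42,000 = $295,871.
Year 1: DB = ⌊$337,871 × 150%/5⌋ = $101,361; SL = ⌊$295,871/5⌋ = $59,174 → take DB $101,361. Book value $236,510.
Year 2: DB = ⌊$236,510 × 150%/5⌋ = $70,953; SL = ⌊$194,510/4⌋ = $48,627 → take DB $70,953. Book value $165,557.
Year 3: DB = ⌊$165,557 × 150%/5⌋ = $49,667; SL = ⌊$123,557/3⌋ = $41,185 → take DB $49,667. Book value $115,890.

$115,890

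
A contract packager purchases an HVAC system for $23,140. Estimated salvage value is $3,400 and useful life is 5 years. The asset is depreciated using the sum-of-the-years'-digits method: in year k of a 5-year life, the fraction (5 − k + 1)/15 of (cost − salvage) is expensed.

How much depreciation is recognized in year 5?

$1,316

Depreciable base = $23,140 − $3,400 = $19,740.
Sum of the years' digits = 5+4+3+2+1 = 15.
Year 1: $19,740 × 5/15 = $6,580. Book value $16,560.
Year 2: $19,740 × 4/15 = $5,264. Book value $11,296.
Year 3: $19,740 × 3/15 = $3,948. Book value $7,348.
Year 4: $19,740 × 2/15 = $2,632. Book value $4,716.
Year 5: $19,740 × 1/15 = $1,316. Book value $3,400.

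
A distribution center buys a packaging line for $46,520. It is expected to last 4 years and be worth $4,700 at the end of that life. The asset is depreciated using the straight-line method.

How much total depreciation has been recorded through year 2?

$20,910

Depreciable base = $46,520 − $4,700 = $41,820.
Annual expense = $41,820 / 4 = $10,455.
End of year 1: book value $36,065.
End of year 2: book value $25,610.
Accumulated through year 2 = $46,520 − $25,610 = $20,910.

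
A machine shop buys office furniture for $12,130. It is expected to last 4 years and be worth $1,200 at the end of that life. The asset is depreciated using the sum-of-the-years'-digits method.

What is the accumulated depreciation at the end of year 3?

Depreciable base = $12,130 − $1,200 = $10,930.
Sum of the years' digits = 4+3+2+1 = 10.
Year 1: $10,930 × 4/10 = $4,372. Book value $7,758.
Year 2: $10,930 × 3/10 = $3,279. Book value $4,479.
Year 3: $10,930 × 2/10 = $2,186. Book value $2,293.
Accumulated through year 3 = $12,130 − $2,293 = $9,837.

$9,837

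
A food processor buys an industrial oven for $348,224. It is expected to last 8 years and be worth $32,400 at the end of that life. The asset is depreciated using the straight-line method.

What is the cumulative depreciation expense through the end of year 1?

Depreciable base = $348,224 − $32,400 = $315,824.
Annual expense = $315,824 / 8 = $39,478.
End of year 1: book value $308,746.
Accumulated through year 1 = $348,224 − $308,746 = $39,478.

$39,478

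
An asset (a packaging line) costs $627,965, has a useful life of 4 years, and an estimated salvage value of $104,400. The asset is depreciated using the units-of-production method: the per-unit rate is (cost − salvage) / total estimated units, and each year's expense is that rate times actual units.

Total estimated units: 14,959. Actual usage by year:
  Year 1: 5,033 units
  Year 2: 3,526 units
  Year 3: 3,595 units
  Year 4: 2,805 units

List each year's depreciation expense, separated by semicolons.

Depreciable base = $627,965 − $104,400 = $523,565.
Rate = $523,565 / 14,959 units = $35 per unit.
Year 1: 5,033 × $35 = $176,155. Book value $451,810.
Year 2: 3,526 × $35 = $123,410. Book value $328,400.
Year 3: 3,595 × $35 = $125,825. Book value $202,575.
Year 4: 2,805 × $35 = $98,175. Book value $104,400.

$176,155; $123,410; $125,825; $98,175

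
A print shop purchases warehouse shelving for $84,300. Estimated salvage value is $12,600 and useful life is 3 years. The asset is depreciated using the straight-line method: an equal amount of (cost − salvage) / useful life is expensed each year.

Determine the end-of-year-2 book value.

$36,500

Depreciable base = $84,300 − $12,600 = $71,700.
Annual expense = $71,700 / 3 = $23,900.
End of year 1: book value $60,400.
End of year 2: book value $36,500.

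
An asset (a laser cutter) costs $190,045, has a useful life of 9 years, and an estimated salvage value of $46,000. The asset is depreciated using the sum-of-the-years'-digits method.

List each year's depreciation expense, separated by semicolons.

$28,809; $25,608; $22,407; $19,206; $16,005; $12,804; $9,603; $6,402; $3,201

Depreciable base = $190,045 − $46,000 = $144,045.
Sum of the years' digits = 9+8+7+6+5+4+3+2+1 = 45.
Year 1: $144,045 × 9/45 = $28,809. Book value $161,236.
Year 2: $144,045 × 8/45 = $25,608. Book value $135,628.
Year 3: $144,045 × 7/45 = $22,407. Book value $113,221.
Year 4: $144,045 × 6/45 = $19,206. Book value $94,015.
Year 5: $144,045 × 5/45 = $16,005. Book value $78,010.
Year 6: $144,045 × 4/45 = $12,804. Book value $65,206.
Year 7: $144,045 × 3/45 = $9,603. Book value $55,603.
Year 8: $144,045 × 2/45 = $6,402. Book value $49,201.
Year 9: $144,045 × 1/45 = $3,201. Book value $46,000.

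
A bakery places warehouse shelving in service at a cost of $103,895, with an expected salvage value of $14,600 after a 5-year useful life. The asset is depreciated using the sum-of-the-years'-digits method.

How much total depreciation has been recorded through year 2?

Depreciable base = $103,895 − $14,600 = $89,295.
Sum of the years' digits = 5+4+3+2+1 = 15.
Year 1: $89,295 × 5/15 = $29,765. Book value $74,130.
Year 2: $89,295 × 4/15 = $23,812. Book value $50,318.
Accumulated through year 2 = $103,895 − $50,318 = $53,577.

$53,577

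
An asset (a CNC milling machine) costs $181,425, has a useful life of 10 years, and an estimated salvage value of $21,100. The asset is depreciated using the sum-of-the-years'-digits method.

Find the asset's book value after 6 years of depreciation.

Depreciable base = $181,425 − $21,100 = $160,325.
Sum of the years' digits = 10+9+8+7+6+5+4+3+2+1 = 55.
Year 1: $160,325 × 10/55 = $29,150. Book value $152,275.
Year 2: $160,325 × 9/55 = $26,235. Book value $126,040.
Year 3: $160,325 × 8/55 = $23,320. Book value $102,720.
Year 4: $160,325 × 7/55 = $20,405. Book value $82,315.
Year 5: $160,325 × 6/55 = $17,490. Book value $64,825.
Year 6: $160,325 × 5/55 = $14,575. Book value $50,250.

$50,250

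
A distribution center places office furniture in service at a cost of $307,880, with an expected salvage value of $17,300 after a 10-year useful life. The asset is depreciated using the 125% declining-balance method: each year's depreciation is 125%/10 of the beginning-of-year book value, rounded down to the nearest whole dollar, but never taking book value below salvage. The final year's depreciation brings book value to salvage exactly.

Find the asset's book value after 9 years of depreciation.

Depreciable base = $307,880 − $17,300 = $290,580.
Year 1: ⌊$307,880 × 125%/10⌋ = $38,485. Book value $269,395.
Year 2: ⌊$269,395 × 125%/10⌋ = $33,674. Book value $235,721.
Year 3: ⌊$235,721 × 125%/10⌋ = $29,465. Book value $206,256.
Year 4: ⌊$206,256 × 125%/10⌋ = $25,782. Book value $180,474.
Year 5: ⌊$180,474 × 125%/10⌋ = $22,559. Book value $157,915.
Year 6: ⌊$157,915 × 125%/10⌋ = $19,739. Book value $138,176.
Year 7: ⌊$138,176 × 125%/10⌋ = $17,272. Book value $120,904.
Year 8: ⌊$120,904 × 125%/10⌋ = $15,113. Book value $105,791.
Year 9: ⌊$105,791 × 125%/10⌋ = $13,223. Book value $92,568.

$92,568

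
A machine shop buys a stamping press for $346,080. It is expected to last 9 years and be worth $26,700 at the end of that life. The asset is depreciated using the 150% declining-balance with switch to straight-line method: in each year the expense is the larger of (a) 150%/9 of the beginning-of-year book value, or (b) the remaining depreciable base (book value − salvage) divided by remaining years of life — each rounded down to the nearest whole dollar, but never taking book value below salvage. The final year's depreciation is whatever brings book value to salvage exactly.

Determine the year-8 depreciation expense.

Depreciable base = $346,080 − $26,700 = $319,380.
Year 1: DB = ⌊$346,080 × 150%/9⌋ = $57,680; SL = ⌊$319,380/9⌋ = $35,486 → take DB $57,680. Book value $288,400.
Year 2: DB = ⌊$288,400 × 150%/9⌋ = $48,066; SL = ⌊$261,700/8⌋ = $32,712 → take DB $48,066. Book value $240,334.
Year 3: DB = ⌊$240,334 × 150%/9⌋ = $40,055; SL = ⌊$213,634/7⌋ = $30,519 → take DB $40,055. Book value $200,279.
Year 4: DB = ⌊$200,279 × 150%/9⌋ = $33,379; SL = ⌊$173,579/6⌋ = $28,929 → take DB $33,379. Book value $166,900.
Year 5: DB = ⌊$166,900 × 150%/9⌋ = $27,816; SL = ⌊$140,200/5⌋ = $28,040 → take SL $28,040. Book value $138,860.
Year 6: DB = ⌊$138,860 × 150%/9⌋ = $23,143; SL = ⌊$112,160/4⌋ = $28,040 → take SL $28,040. Book value $110,820.
Year 7: DB = ⌊$110,820 × 150%/9⌋ = $18,470; SL = ⌊$84,120/3⌋ = $28,040 → take SL $28,040. Book value $82,780.
Year 8: DB = ⌊$82,780 × 150%/9⌋ = $13,796; SL = ⌊$56,080/2⌋ = $28,040 → take SL $28,040. Book value $54,740.

$28,040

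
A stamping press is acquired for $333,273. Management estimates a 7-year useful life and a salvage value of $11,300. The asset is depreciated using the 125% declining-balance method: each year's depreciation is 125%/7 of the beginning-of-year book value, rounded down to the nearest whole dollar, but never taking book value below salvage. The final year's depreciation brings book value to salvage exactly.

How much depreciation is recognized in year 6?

$22,256

Depreciable base = $333,273 − $11,300 = $321,973.
Year 1: ⌊$333,273 × 125%/7⌋ = $59,513. Book value $273,760.
Year 2: ⌊$273,760 × 125%/7⌋ = $48,885. Book value $224,875.
Year 3: ⌊$224,875 × 125%/7⌋ = $40,156. Book value $184,719.
Year 4: ⌊$184,719 × 125%/7⌋ = $32,985. Book value $151,734.
Year 5: ⌊$151,734 × 125%/7⌋ = $27,095. Book value $124,639.
Year 6: ⌊$124,639 × 125%/7⌋ = $22,256. Book value $102,383.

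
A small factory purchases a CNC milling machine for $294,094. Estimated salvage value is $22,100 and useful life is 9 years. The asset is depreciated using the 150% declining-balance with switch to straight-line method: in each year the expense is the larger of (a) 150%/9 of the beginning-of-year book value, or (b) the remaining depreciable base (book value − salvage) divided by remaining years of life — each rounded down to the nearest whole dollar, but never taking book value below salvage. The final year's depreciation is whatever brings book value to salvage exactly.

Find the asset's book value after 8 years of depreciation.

Depreciable base = $294,094 − $22,100 = $271,994.
Year 1: DB = ⌊$294,094 × 150%/9⌋ = $49,015; SL = ⌊$271,994/9⌋ = $30,221 → take DB $49,015. Book value $245,079.
Year 2: DB = ⌊$245,079 × 150%/9⌋ = $40,846; SL = ⌊$222,979/8⌋ = $27,872 → take DB $40,846. Book value $204,233.
Year 3: DB = ⌊$204,233 × 150%/9⌋ = $34,038; SL = ⌊$182,133/7⌋ = $26,019 → take DB $34,038. Book value $170,195.
Year 4: DB = ⌊$170,195 × 150%/9⌋ = $28,365; SL = ⌊$148,095/6⌋ = $24,682 → take DB $28,365. Book value $141,830.
Year 5: DB = ⌊$141,830 × 150%/9⌋ = $23,638; SL = ⌊$119,730/5⌋ = $23,946 → take SL $23,946. Book value $117,884.
Year 6: DB = ⌊$117,884 × 150%/9⌋ = $19,647; SL = ⌊$95,784/4⌋ = $23,946 → take SL $23,946. Book value $93,938.
Year 7: DB = ⌊$93,938 × 150%/9⌋ = $15,656; SL = ⌊$71,838/3⌋ = $23,946 → take SL $23,946. Book value $69,992.
Year 8: DB = ⌊$69,992 × 150%/9⌋ = $11,665; SL = ⌊$47,892/2⌋ = $23,946 → take SL $23,946. Book value $46,046.

$46,046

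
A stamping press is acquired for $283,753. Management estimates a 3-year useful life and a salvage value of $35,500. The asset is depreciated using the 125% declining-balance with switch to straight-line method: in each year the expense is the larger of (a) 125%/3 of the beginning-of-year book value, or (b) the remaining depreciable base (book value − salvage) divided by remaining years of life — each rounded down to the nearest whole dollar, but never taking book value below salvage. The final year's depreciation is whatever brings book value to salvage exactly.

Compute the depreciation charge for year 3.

Depreciable base = $283,753 − $35,500 = $248,253.
Year 1: DB = ⌊$283,753 × 125%/3⌋ = $118,230; SL = ⌊$248,253/3⌋ = $82,751 → take DB $118,230. Book value $165,523.
Year 2: DB = ⌊$165,523 × 125%/3⌋ = $68,967; SL = ⌊$130,023/2⌋ = $65,011 → take DB $68,967. Book value $96,556.
Year 3 (final): $96,556 − $35,500 = $61,056. Book value $35,500.

$61,056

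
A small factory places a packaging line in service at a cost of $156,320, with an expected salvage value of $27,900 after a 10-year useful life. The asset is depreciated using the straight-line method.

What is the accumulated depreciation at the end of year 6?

Depreciable base = $156,320 − $27,900 = $128,420.
Annual expense = $128,420 / 10 = $12,842.
End of year 1: book value $143,478.
End of year 2: book value $130,636.
End of year 3: book value $117,794.
End of year 4: book value $104,952.
End of year 5: book value $92,110.
End of year 6: book value $79,268.
Accumulated through year 6 = $156,320 − $79,268 = $77,052.

$77,052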